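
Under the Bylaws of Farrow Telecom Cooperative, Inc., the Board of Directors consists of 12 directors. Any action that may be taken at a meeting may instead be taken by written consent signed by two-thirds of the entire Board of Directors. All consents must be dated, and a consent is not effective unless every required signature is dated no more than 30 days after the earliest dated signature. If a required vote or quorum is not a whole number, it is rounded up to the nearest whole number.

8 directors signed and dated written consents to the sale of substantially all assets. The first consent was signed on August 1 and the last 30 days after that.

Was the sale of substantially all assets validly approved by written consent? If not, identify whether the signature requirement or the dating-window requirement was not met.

Effective — both the signature and dating-window requirements are satisfied.

Signatures required: two-thirds of 12 — 2/3 of 12 = 8, so 8 needed; 8 signed. Sufficient.
Dating window: the latest signature is 30 days after the earliest; the limit is 30 days. Within the window.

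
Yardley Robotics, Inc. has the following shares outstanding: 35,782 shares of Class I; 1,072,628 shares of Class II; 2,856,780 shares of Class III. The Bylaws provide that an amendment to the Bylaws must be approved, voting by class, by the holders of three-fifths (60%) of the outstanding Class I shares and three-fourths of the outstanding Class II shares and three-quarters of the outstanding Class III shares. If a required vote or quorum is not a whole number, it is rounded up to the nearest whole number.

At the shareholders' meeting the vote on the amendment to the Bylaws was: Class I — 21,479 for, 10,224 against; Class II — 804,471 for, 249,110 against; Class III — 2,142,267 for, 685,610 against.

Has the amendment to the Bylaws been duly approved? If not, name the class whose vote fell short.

Class I: 3/5 of 35782 = 21469.20, rounded up to 21470; 21,470 required, 21,479 in favor — approved.
Class II: 3/4 of 1072628 = 804471; 804,471 required, 804,471 in favor — approved.
Class III: 3/4 of 2856780 = 2142585; 2,142,585 required, 2,142,267 in favor — not approved.

Not approved — the Class III shares did not give the required vote.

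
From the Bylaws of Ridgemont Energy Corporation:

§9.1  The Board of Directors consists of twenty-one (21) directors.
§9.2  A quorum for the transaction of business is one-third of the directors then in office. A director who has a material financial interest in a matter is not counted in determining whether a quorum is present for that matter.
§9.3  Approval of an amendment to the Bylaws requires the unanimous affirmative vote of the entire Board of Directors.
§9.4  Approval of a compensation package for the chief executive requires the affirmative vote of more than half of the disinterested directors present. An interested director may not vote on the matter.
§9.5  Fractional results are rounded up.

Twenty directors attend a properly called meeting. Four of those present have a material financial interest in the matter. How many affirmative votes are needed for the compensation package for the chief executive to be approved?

The compensation package for the chief executive requires a majority of the disinterested directors present (20 − 4 = 16).
A majority of 16 is 9.

9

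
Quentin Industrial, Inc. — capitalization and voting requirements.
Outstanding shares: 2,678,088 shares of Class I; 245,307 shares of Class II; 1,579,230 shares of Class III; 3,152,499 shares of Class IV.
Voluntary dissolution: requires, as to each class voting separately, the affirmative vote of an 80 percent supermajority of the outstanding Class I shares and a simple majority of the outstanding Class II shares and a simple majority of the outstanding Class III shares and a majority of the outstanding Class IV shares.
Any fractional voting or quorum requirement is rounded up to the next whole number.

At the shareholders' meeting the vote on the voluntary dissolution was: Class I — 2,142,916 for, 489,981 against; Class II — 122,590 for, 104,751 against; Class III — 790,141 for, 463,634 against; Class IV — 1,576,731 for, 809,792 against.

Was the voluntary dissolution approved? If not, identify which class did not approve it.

Class I: 4/5 of 2678088 = 2142470.40, rounded up to 2142471; 2,142,471 required, 2,142,916 in favor — approved.
Class II: a majority of 245307 is 122654; 122,654 required, 122,590 in favor — not approved.
Class III: a majority of 1579230 is 789616; 789,616 required, 790,141 in favor — approved.
Class IV: a majority of 3152499 is 1576250; 1,576,250 required, 1,576,731 in favor — approved.

Not approved — the Class II shares did not give the required vote.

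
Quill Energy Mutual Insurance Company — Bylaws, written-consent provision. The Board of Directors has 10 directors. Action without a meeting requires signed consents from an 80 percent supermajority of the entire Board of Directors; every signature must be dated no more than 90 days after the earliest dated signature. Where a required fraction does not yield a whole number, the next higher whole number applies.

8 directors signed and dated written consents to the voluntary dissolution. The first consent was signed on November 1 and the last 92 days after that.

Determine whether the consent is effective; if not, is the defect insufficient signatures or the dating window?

Not effective — dating-window requirement not satisfied.

Signatures required: an 80 percent supermajority of 10 — 4/5 of 10 = 8, so 8 needed; 8 signed. Sufficient.
Dating window: the latest signature is 92 days after the earliest; the limit is 90 days. Outside the window.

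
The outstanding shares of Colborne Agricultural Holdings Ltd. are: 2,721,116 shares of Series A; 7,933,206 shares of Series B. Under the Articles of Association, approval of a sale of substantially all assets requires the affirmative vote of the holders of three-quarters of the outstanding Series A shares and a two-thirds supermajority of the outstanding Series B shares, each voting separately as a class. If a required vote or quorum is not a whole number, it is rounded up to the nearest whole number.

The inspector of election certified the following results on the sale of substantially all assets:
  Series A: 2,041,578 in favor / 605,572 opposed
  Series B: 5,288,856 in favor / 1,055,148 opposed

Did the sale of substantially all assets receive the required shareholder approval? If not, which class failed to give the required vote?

Approved — every class gave the required vote.

Series A: 3/4 of 2721116 = 2040837; 2,040,837 required, 2,041,578 in favor — approved.
Series B: 2/3 of 7933206 = 5288804; 5,288,804 required, 5,288,856 in favor — approved.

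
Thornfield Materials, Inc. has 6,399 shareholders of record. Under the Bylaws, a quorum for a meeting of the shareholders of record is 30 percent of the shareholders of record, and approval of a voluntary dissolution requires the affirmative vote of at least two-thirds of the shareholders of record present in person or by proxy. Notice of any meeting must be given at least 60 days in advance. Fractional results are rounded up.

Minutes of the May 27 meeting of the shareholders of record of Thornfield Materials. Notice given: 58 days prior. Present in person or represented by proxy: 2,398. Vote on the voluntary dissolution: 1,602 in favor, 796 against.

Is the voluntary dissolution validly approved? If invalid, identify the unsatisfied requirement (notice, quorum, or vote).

Notice: 58 days given; 60 required. Not satisfied.
Quorum: 30% of 6,399 = 1,919.70, rounded up to 1,920; 2,398 present. Satisfied.
Vote: requires two-thirds of those present (2,398); 2/3 of 2398 = 1598.67, rounded up to 1599, so 1,599 needed; 1,602 in favor. Satisfied.

Invalid — notice requirement not satisfied.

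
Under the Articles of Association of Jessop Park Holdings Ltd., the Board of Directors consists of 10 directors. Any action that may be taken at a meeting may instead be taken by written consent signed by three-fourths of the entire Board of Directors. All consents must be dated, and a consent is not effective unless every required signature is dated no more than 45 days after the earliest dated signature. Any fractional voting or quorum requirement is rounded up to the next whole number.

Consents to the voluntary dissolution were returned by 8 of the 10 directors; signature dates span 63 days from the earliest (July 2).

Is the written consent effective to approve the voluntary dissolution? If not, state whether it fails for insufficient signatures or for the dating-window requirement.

Not effective — dating-window requirement not satisfied.

Signatures required: three-fourths of 10 — 3/4 of 10 = 7.50, rounded up to 8, so 8 needed; 8 signed. Sufficient.
Dating window: the latest signature is 63 days after the earliest; the limit is 45 days. Outside the window.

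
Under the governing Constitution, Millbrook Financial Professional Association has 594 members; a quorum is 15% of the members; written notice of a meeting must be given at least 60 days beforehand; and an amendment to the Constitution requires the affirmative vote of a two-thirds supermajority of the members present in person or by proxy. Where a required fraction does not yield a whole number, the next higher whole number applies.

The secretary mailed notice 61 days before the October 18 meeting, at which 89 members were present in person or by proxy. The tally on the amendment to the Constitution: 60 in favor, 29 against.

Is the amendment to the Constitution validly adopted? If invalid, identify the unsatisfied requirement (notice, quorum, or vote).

Notice: 61 days given; 60 required. Satisfied.
Quorum: 15% of 594 = 89.10, rounded up to 90; 89 present. Not satisfied.
Vote: requires two-thirds of those present (89); 2/3 of 89 = 59.33, rounded up to 60, so 60 needed; 60 in favor. Satisfied.

Invalid — quorum requirement not satisfied.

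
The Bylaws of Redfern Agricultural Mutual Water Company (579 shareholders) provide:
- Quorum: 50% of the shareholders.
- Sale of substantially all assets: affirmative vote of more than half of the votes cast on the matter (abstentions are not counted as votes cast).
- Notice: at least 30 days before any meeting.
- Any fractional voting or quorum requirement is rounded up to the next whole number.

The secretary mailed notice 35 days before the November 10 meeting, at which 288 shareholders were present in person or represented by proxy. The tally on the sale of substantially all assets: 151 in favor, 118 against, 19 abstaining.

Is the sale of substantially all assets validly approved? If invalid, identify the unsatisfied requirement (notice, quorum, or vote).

Notice: 35 days given; 30 required. Satisfied.
Quorum: 50% of 579 = 289.50, rounded up to 290; 288 present. Not satisfied.
Vote: requires a majority of the votes cast (288 − 19 abstaining = 269); a majority of 269 is 135, so 135 needed; 151 in favor. Satisfied.

Invalid — quorum requirement not satisfied.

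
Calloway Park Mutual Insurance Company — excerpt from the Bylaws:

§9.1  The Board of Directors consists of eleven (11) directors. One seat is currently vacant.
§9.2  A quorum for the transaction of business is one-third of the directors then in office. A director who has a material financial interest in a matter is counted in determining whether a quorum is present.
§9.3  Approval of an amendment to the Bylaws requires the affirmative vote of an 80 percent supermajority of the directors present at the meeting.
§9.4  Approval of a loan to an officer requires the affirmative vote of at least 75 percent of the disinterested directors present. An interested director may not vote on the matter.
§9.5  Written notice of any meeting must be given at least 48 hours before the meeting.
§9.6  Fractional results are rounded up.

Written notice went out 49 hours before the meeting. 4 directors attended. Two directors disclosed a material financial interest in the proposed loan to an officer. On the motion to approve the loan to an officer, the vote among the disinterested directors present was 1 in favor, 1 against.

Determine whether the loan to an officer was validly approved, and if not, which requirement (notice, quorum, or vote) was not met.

Invalid — vote requirement not satisfied.

Notice: 49 hours given; 48 required (49 ≥ 48). Satisfied.
Quorum: 4 present (interested directors count toward quorum); quorum is 4. Satisfied.
Vote: the loan to an officer requires three-fourths of the disinterested directors present (4 − 2 = 2). 3/4 of 2 = 1.50, rounded up to 2, so 2 affirmative votes are needed; 1 voted in favor. Not satisfied.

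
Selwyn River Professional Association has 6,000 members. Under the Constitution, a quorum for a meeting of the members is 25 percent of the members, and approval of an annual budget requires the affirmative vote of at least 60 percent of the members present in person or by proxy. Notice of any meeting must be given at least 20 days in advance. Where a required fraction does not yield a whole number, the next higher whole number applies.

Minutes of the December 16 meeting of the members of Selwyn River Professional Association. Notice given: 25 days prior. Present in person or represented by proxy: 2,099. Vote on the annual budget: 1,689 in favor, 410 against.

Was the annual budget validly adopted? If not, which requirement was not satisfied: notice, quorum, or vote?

Notice: 25 days given; 20 required. Satisfied.
Quorum: 25% of 6,000 = 1,500; 2,099 present. Satisfied.
Vote: requires three-fifths of those present (2,099); 3/5 of 2099 = 1259.40, rounded up to 1260, so 1,260 needed; 1,689 in favor. Satisfied.

Valid — all requirements satisfied.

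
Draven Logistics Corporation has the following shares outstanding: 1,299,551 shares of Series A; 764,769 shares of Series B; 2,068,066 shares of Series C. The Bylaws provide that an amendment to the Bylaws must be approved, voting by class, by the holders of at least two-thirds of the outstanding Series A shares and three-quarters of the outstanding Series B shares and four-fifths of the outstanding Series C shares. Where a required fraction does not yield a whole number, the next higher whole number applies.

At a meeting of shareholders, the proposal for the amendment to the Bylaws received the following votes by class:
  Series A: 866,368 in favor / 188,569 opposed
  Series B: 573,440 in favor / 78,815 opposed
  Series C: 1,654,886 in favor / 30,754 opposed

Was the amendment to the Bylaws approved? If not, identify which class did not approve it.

Series A: 2/3 of 1299551 = 866367.33, rounded up to 866368; 866,368 required, 866,368 in favor — approved.
Series B: 3/4 of 764769 = 573576.75, rounded up to 573577; 573,577 required, 573,440 in favor — not approved.
Series C: 4/5 of 2068066 = 1654452.80, rounded up to 1654453; 1,654,453 required, 1,654,886 in favor — approved.

Not approved — the Series B shares did not give the required vote.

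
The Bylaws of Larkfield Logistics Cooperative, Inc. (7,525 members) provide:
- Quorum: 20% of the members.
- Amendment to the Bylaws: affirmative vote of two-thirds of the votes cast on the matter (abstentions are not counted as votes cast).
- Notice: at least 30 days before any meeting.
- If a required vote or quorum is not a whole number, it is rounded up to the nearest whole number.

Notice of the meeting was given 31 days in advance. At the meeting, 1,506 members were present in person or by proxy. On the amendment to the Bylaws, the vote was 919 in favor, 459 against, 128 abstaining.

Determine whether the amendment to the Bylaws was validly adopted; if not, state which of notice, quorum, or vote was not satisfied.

Notice: 31 days given; 30 required. Satisfied.
Quorum: 20% of 7,525 = 1,505; 1,506 present. Satisfied.
Vote: requires two-thirds of the votes cast (1,506 − 128 abstaining = 1,378); 2/3 of 1378 = 918.67, rounded up to 919, so 919 needed; 919 in favor. Satisfied.

Valid — all requirements satisfied.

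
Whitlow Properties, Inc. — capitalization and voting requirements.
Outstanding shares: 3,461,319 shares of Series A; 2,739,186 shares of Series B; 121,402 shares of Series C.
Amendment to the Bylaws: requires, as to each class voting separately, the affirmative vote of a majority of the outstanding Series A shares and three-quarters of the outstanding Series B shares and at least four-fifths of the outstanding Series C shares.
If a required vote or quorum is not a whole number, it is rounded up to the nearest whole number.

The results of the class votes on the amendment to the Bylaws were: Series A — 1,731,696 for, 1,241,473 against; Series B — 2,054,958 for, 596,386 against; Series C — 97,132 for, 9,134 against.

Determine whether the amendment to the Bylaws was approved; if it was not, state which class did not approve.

Approved — every class gave the required vote.

Series A: a majority of 3461319 is 1730660; 1,730,660 required, 1,731,696 in favor — approved.
Series B: 3/4 of 2739186 = 2054389.50, rounded up to 2054390; 2,054,390 required, 2,054,958 in favor — approved.
Series C: 4/5 of 121402 = 97121.60, rounded up to 97122; 97,122 required, 97,132 in favor — approved.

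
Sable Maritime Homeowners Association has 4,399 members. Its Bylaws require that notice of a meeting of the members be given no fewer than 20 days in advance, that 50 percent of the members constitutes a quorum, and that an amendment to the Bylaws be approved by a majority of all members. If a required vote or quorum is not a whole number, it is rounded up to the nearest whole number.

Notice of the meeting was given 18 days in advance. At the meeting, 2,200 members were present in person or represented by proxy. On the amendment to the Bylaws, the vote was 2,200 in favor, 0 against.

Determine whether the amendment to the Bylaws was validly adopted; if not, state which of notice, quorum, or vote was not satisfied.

Invalid — notice requirement not satisfied.

Notice: 18 days given; 20 required. Not satisfied.
Quorum: 50% of 4,399 = 2,199.50, rounded up to 2,200; 2,200 present. Satisfied.
Vote: requires a majority of all members (4,399); a majority of 4399 is 2200, so 2,200 needed; 2,200 in favor. Satisfied.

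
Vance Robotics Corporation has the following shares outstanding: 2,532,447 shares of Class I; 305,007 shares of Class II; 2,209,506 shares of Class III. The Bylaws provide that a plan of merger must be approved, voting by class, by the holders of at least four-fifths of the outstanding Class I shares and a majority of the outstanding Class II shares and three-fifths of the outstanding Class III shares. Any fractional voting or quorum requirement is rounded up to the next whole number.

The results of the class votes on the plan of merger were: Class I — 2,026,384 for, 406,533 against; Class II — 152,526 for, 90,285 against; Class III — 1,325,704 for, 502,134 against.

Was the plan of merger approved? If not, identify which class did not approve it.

Class I: 4/5 of 2532447 = 2025957.60, rounded up to 2025958; 2,025,958 required, 2,026,384 in favor — approved.
Class II: a majority of 305007 is 152504; 152,504 required, 152,526 in favor — approved.
Class III: 3/5 of 2209506 = 1325703.60, rounded up to 1325704; 1,325,704 required, 1,325,704 in favor — approved.

Approved — every class gave the required vote.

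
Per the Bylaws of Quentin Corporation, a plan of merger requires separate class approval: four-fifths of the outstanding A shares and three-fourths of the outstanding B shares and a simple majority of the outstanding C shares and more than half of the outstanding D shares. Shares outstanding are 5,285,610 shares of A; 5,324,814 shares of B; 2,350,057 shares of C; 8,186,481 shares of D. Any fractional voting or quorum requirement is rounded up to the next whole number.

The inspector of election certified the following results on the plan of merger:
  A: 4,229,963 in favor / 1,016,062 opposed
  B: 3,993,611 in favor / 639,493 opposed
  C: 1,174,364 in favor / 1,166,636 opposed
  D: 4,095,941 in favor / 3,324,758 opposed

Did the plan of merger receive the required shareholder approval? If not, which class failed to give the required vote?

A: 4/5 of 5285610 = 4228488; 4,228,488 required, 4,229,963 in favor — approved.
B: 3/4 of 5324814 = 3993610.50, rounded up to 3993611; 3,993,611 required, 3,993,611 in favor — approved.
C: a majority of 2350057 is 1175029; 1,175,029 required, 1,174,364 in favor — not approved.
D: a majority of 8186481 is 4093241; 4,093,241 required, 4,095,941 in favor — approved.

Not approved — the C shares did not give the required vote.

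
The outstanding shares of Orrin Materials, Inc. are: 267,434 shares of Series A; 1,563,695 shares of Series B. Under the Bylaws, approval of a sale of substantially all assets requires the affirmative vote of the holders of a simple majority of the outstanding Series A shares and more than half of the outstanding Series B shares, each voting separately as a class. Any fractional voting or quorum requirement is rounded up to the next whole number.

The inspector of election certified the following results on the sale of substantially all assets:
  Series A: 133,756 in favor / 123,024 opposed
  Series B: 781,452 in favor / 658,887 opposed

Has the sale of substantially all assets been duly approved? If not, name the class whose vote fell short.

Series A: a majority of 267434 is 133718; 133,718 required, 133,756 in favor — approved.
Series B: a majority of 1563695 is 781848; 781,848 required, 781,452 in favor — not approved.

Not approved — the Series B shares did not give the required vote.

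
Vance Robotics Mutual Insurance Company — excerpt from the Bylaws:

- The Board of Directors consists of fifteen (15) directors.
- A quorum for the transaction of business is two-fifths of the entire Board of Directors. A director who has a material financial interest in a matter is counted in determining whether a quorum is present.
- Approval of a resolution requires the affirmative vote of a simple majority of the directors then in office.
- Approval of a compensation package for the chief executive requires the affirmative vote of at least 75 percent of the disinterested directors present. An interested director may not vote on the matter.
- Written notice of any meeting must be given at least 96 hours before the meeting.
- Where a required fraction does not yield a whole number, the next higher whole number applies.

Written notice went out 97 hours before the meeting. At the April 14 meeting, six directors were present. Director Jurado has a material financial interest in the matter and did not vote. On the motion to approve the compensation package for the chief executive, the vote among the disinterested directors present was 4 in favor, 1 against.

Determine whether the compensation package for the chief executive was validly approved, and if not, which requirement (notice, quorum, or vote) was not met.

Valid — all requirements satisfied.

Notice: 97 hours given; 96 required (97 ≥ 96). Satisfied.
Quorum: 6 present (interested directors count toward quorum); quorum is 6. Satisfied.
Vote: the compensation package for the chief executive requires three-fourths of the disinterested directors present (6 − 1 = 5). 3/4 of 5 = 3.75, rounded up to 4, so 4 affirmative votes are needed; 4 voted in favor. Satisfied.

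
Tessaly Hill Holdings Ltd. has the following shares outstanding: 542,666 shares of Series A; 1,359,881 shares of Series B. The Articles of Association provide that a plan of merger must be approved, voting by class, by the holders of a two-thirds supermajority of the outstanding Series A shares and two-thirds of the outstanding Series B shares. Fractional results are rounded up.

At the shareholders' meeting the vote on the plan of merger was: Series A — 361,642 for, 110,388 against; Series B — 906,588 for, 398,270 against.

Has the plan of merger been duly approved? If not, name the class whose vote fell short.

Series A: 2/3 of 542666 = 361777.33, rounded up to 361778; 361,778 required, 361,642 in favor — not approved.
Series B: 2/3 of 1359881 = 906587.33, rounded up to 906588; 906,588 required, 906,588 in favor — approved.

Not approved — the Series A shares did not give the required vote.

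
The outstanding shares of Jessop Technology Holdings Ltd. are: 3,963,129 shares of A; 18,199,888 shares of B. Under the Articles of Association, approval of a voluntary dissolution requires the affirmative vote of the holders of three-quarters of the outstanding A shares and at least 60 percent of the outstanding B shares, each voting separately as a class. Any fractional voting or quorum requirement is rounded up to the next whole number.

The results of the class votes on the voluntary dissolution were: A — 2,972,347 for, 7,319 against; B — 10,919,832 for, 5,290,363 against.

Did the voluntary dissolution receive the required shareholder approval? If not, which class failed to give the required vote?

Not approved — the B shares did not give the required vote.

A: 3/4 of 3963129 = 2972346.75, rounded up to 2972347; 2,972,347 required, 2,972,347 in favor — approved.
B: 3/5 of 18199888 = 10919932.80, rounded up to 10919933; 10,919,933 required, 10,919,832 in favor — not approved.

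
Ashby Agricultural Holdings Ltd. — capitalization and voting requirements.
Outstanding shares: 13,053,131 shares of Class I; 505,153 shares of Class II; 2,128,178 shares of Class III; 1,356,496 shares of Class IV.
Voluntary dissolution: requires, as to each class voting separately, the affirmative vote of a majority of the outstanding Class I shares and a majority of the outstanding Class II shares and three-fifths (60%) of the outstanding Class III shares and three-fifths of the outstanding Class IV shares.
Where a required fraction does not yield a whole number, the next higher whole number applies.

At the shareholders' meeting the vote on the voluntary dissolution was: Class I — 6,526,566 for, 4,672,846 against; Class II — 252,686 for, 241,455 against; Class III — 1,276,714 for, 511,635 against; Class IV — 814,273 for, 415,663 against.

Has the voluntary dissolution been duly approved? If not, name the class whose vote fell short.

Not approved — the Class III shares did not give the required vote.

Class I: a majority of 13053131 is 6526566; 6,526,566 required, 6,526,566 in favor — approved.
Class II: a majority of 505153 is 252577; 252,577 required, 252,686 in favor — approved.
Class III: 3/5 of 2128178 = 1276906.80, rounded up to 1276907; 1,276,907 required, 1,276,714 in favor — not approved.
Class IV: 3/5 of 1356496 = 813897.60, rounded up to 813898; 813,898 required, 814,273 in favor — approved.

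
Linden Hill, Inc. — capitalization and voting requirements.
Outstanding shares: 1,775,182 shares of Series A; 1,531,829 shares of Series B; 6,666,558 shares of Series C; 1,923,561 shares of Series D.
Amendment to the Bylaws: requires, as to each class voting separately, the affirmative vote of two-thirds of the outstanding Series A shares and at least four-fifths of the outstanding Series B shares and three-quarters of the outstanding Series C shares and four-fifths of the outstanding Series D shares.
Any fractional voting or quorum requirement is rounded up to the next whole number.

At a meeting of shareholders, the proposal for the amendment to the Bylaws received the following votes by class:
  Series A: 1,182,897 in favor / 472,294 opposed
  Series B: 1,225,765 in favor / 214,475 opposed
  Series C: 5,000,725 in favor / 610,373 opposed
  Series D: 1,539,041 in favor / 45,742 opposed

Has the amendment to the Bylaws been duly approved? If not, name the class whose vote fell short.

Not approved — the Series A shares did not give the required vote.

Series A: 2/3 of 1775182 = 1183454.67, rounded up to 1183455; 1,183,455 required, 1,182,897 in favor — not approved.
Series B: 4/5 of 1531829 = 1225463.20, rounded up to 1225464; 1,225,464 required, 1,225,765 in favor — approved.
Series C: 3/4 of 6666558 = 4999918.50, rounded up to 4999919; 4,999,919 required, 5,000,725 in favor — approved.
Series D: 4/5 of 1923561 = 1538848.80, rounded up to 1538849; 1,538,849 required, 1,539,041 in favor — approved.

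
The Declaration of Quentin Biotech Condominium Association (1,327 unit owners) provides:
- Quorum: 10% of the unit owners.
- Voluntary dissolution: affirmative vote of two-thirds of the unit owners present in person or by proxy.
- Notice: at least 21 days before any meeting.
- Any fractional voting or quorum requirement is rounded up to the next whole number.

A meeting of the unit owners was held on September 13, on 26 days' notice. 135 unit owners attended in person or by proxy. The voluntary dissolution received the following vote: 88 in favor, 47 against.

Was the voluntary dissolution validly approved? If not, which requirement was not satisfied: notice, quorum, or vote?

Invalid — vote requirement not satisfied.

Notice: 26 days given; 21 required. Satisfied.
Quorum: 10% of 1,327 = 132.70, rounded up to 133; 135 present. Satisfied.
Vote: requires two-thirds of those present (135); 2/3 of 135 = 90, so 90 needed; 88 in favor. Not satisfied.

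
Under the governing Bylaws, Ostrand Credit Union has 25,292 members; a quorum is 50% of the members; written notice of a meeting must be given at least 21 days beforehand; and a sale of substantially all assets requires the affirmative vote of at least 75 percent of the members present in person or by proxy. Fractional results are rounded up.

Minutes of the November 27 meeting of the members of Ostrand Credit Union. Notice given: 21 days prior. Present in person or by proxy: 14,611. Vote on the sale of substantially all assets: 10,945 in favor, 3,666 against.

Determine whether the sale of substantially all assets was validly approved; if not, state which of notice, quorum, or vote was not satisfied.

Notice: 21 days given; 21 required. Satisfied.
Quorum: 50% of 25,292 = 12,646; 14,611 present. Satisfied.
Vote: requires three-fourths of those present (14,611); 3/4 of 14611 = 10958.25, rounded up to 10959, so 10,959 needed; 10,945 in favor. Not satisfied.

Invalid — vote requirement not satisfied.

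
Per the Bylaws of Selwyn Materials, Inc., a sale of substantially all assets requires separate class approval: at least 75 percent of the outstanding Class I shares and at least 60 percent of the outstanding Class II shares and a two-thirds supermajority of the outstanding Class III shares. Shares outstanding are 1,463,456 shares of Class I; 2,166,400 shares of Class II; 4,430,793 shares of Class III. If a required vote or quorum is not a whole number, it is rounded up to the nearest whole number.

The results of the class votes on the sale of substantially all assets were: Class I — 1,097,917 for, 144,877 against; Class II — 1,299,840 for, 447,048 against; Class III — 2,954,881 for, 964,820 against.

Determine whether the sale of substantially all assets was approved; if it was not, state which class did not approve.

Class I: 3/4 of 1463456 = 1097592; 1,097,592 required, 1,097,917 in favor — approved.
Class II: 3/5 of 2166400 = 1299840; 1,299,840 required, 1,299,840 in favor — approved.
Class III: 2/3 of 4430793 = 2953862; 2,953,862 required, 2,954,881 in favor — approved.

Approved — every class gave the required vote.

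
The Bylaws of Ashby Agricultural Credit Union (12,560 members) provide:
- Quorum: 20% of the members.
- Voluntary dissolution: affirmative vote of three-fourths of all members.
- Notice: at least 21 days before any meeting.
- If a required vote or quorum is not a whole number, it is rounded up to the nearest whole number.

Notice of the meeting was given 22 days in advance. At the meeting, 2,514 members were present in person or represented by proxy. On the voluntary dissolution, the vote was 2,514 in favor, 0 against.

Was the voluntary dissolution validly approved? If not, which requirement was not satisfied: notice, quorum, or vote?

Notice: 22 days given; 21 required. Satisfied.
Quorum: 20% of 12,560 = 2,512; 2,514 present. Satisfied.
Vote: requires three-fourths of all members (12,560); 3/4 of 12560 = 9420, so 9,420 needed; 2,514 in favor. Not satisfied.

Invalid — vote requirement not satisfied.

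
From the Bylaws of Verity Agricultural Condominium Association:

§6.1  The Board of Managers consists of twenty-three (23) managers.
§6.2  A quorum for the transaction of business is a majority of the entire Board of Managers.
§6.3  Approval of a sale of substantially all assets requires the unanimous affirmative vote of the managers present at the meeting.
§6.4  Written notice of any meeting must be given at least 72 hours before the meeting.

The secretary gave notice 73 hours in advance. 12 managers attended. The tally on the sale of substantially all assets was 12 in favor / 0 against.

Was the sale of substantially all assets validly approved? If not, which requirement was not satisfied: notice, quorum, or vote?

Notice: 73 hours given; 72 required (73 ≥ 72). Satisfied.
Quorum: 12 present; quorum is 12. Satisfied.
Vote: the sale of substantially all assets requires the unanimous vote of the managers present (12). Unanimous means all 12, so 12 affirmative votes are needed; 12 voted in favor. Satisfied.

Valid — all requirements satisfied.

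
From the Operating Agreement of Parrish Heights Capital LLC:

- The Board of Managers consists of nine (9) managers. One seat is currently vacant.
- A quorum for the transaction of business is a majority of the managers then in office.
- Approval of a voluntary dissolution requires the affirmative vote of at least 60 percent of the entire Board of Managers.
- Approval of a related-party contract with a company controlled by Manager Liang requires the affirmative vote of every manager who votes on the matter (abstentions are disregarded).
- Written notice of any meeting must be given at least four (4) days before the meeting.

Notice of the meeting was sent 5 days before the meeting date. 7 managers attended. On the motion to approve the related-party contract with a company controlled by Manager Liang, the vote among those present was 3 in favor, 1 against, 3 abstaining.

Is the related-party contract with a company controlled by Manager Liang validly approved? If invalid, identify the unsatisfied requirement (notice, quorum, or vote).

Notice: 5 days given; 4 required (5 ≥ 4). Satisfied.
Quorum: 7 present; quorum is 5. Satisfied.
Vote: the related-party contract with a company controlled by Manager Liang requires the unanimous vote of the votes cast (7 present − 3 abstaining = 4). Unanimous means all 4, so 4 affirmative votes are needed; 3 voted in favor. Not satisfied.

Invalid — vote requirement not satisfied.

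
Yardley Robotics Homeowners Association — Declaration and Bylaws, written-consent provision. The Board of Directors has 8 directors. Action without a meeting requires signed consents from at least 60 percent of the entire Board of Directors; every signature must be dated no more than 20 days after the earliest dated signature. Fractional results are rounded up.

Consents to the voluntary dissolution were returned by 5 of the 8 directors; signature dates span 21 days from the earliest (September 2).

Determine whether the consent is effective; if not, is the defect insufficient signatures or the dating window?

Not effective — dating-window requirement not satisfied.

Signatures required: at least 60 percent of 8 — 3/5 of 8 = 4.80, rounded up to 5, so 5 needed; 5 signed. Sufficient.
Dating window: the latest signature is 21 days after the earliest; the limit is 20 days. Outside the window.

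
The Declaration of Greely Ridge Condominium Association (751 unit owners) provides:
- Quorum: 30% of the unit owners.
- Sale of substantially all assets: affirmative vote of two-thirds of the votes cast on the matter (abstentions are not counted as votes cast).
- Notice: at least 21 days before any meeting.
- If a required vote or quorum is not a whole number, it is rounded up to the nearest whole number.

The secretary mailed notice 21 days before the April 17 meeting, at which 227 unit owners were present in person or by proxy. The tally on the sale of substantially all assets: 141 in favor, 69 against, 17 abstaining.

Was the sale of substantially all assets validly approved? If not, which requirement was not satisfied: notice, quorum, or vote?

Valid — all requirements satisfied.

Notice: 21 days given; 21 required. Satisfied.
Quorum: 30% of 751 = 225.30, rounded up to 226; 227 present. Satisfied.
Vote: requires two-thirds of the votes cast (227 − 17 abstaining = 210); 2/3 of 210 = 140, so 140 needed; 141 in favor. Satisfied.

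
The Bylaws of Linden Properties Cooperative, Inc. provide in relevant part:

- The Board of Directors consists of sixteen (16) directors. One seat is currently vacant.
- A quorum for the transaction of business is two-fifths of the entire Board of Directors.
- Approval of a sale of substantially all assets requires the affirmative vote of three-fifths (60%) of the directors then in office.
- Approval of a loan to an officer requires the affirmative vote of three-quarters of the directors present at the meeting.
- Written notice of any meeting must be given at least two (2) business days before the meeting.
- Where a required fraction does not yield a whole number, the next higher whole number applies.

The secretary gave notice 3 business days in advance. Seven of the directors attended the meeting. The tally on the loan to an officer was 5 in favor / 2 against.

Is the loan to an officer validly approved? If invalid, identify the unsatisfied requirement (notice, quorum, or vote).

Invalid — vote requirement not satisfied.

Notice: 3 business days given; 2 required (3 ≥ 2). Satisfied.
Quorum: 7 present; quorum is 7. Satisfied.
Vote: the loan to an officer requires three-fourths of the directors present (7). 3/4 of 7 = 5.25, rounded up to 6, so 6 affirmative votes are needed; 5 voted in favor. Not satisfied.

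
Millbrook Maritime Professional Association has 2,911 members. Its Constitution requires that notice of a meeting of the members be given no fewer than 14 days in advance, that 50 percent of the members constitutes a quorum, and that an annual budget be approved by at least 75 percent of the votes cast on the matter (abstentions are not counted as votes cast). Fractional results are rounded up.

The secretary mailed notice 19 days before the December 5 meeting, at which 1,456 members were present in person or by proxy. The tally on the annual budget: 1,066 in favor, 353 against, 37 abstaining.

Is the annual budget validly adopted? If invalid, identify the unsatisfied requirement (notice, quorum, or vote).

Valid — all requirements satisfied.

Notice: 19 days given; 14 required. Satisfied.
Quorum: 50% of 2,911 = 1,455.50, rounded up to 1,456; 1,456 present. Satisfied.
Vote: requires three-fourths of the votes cast (1,456 − 37 abstaining = 1,419); 3/4 of 1419 = 1064.25, rounded up to 1065, so 1,065 needed; 1,066 in favor. Satisfied.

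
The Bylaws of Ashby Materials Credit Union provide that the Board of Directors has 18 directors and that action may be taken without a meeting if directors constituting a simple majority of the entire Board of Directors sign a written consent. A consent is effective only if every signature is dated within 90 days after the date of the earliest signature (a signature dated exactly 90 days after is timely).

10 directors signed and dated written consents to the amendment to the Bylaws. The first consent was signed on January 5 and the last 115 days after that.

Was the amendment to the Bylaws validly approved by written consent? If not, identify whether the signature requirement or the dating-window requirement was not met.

Signatures required: a simple majority of 18 — a majority of 18 is 10, so 10 needed; 10 signed. Sufficient.
Dating window: the latest signature is 115 days after the earliest; the limit is 90 days. Outside the window.

Not effective — dating-window requirement not satisfied.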